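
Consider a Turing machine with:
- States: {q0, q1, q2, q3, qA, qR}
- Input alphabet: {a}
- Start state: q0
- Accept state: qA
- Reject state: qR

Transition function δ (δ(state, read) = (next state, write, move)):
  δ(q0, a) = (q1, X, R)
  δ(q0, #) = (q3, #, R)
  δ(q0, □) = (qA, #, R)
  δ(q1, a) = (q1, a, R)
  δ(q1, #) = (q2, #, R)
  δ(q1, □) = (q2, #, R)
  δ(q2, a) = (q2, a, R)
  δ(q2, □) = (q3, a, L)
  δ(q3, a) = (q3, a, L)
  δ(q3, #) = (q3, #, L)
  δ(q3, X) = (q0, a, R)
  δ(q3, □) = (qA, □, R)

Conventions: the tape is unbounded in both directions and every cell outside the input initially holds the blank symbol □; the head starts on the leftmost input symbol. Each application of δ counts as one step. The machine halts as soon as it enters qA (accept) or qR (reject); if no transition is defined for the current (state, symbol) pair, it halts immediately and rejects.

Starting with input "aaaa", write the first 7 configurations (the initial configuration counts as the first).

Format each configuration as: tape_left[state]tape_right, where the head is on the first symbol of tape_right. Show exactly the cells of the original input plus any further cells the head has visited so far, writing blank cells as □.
Step 0: [q0]aaaa (head at position 0)
Step 1: δ(q0, a) = (q1, X, R)  ⊢  X[q1]aaa (head at position 1)
Step 2: δ(q1, a) = (q1, a, R)  ⊢  Xa[q1]aa (head at position 2)
Step 3: δ(q1, a) = (q1, a, R)  ⊢  Xaa[q1]a (head at position 3)
Step 4: δ(q1, a) = (q1, a, R)  ⊢  Xaaa[q1]□ (head at position 4)
Step 5: δ(q1, □) = (q2, #, R)  ⊢  Xaaa#[q2]□ (head at position 5)
Step 6: δ(q2, □) = (q3, a, L)  ⊢  Xaaa[q3]#a (head at position 4)

Final answer: [q0]aaaa ⊢ X[q1]aaa ⊢ Xa[q1]aa ⊢ Xaa[q1]a ⊢ Xaaa[q1]□ ⊢ Xaaa#[q2]□ ⊢ Xaaa[q3]#a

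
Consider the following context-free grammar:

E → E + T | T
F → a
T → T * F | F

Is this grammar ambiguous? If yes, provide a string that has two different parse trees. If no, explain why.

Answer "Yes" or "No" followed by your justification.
This is the standard stratified expression grammar: '+' is introduced only by the left-recursive rule E → E + T and '*' only by the left-recursive rule T → T * F, with F → a. For any string, the last '+' must be the one produced at the root E (everything after it is a T containing no '+'), and likewise within each T the last '*' is produced at its root. This fixes the parse tree uniquely (left-associative, '*' binding tighter than '+'), so every string has exactly one parse tree.

Final answer: No - the grammar is unambiguous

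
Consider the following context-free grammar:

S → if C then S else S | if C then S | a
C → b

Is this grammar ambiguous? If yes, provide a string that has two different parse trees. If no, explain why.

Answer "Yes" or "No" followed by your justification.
The 'dangling else' can attach to either if. Two leftmost derivations of  if b then if b then a else a:
  (1) S ⇒ if C then S else S ⇒ if b then S else S ⇒ if b then if C then S else S ⇒ if b then if b then S else S ⇒ if b then if b then a else S ⇒ if b then if b then a else a   (else belongs to the outer if)
  (2) S ⇒ if C then S ⇒ if b then S ⇒ if b then if C then S else S ⇒ if b then if b then S else S ⇒ if b then if b then a else S ⇒ if b then if b then a else a   (else belongs to the inner if)
Two distinct parse trees for the same string, so the grammar is ambiguous.

Final answer: Yes - the string 'if b then if b then a else a' has two distinct leftmost derivations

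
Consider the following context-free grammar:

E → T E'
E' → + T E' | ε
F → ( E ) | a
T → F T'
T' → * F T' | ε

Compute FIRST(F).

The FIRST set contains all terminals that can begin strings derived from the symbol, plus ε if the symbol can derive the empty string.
FIRST(F): F → ( E ) contributes '(' and F → a contributes 'a', so FIRST(F) = {(, a}. F is not nullable.

Final answer: {(, a}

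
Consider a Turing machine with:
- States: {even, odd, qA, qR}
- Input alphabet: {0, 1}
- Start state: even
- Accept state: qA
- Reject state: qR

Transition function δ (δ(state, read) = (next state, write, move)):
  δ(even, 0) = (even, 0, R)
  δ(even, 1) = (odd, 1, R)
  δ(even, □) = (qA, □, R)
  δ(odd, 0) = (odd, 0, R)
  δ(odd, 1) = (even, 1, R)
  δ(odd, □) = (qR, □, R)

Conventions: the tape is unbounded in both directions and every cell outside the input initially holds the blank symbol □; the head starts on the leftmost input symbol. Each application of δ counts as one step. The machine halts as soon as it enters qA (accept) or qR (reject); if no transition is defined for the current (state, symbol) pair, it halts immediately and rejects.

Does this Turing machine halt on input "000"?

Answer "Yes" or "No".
Step 0: [even]000 (head at position 0)
Step 1: δ(even, 0) = (even, 0, R)  ⊢  0[even]00 (head at position 1)
Step 2: δ(even, 0) = (even, 0, R)  ⊢  00[even]0 (head at position 2)
Step 3: δ(even, 0) = (even, 0, R)  ⊢  000[even]□ (head at position 3)
Step 4: δ(even, □) = (qA, □, R)  ⊢  000□[qA]□ (head at position 4)
The machine is in qA, so it halts and accepts.
It halts after 4 steps.

Final answer: Yes - halts after 4 steps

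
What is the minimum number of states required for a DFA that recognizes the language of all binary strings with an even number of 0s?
Language: binary strings with an even number of 0s
Lower bound (Myhill–Nerode): the prefixes ε, 0 are pairwise distinguishable:
  ε vs 0: suffix ε distinguishes them (ε has zero 0s (accepted), 0 has one 0 (rejected))
So any DFA needs at least 2 states.
Upper bound: a DFA with 2 states exists (one state per class above).
Minimum states: 2

Final answer: 2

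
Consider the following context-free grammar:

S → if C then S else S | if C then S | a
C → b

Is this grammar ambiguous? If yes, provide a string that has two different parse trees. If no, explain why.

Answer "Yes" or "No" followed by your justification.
The 'dangling else' can attach to either if. Two leftmost derivations of  if b then if b then a else a:
  (1) S ⇒ if C then S else S ⇒ if b then S else S ⇒ if b then if C then S else S ⇒ if b then if b then S else S ⇒ if b then if b then a else S ⇒ if b then if b then a else a   (else belongs to the outer if)
  (2) S ⇒ if C then S ⇒ if b then S ⇒ if b then if C then S else S ⇒ if b then if b then S else S ⇒ if b then if b then a else S ⇒ if b then if b then a else a   (else belongs to the inner if)
Two distinct parse trees for the same string, so the grammar is ambiguous.

Final answer: Yes - the string 'if b then if b then a else a' has two distinct leftmost derivations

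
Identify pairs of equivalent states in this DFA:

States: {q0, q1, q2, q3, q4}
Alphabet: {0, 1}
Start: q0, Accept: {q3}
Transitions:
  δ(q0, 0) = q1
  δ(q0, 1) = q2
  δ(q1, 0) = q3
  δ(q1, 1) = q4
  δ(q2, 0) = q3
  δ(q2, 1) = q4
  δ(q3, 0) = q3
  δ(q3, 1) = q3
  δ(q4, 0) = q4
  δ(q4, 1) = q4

Using the table-filling algorithm:
Round 0 – mark pairs where exactly one state is accepting: (q0,q3), (q1,q3), (q2,q3), (q3,q4)
Round 1 – newly marked: (q0,q1) [on 0: q1 vs q3, already marked]; (q0,q2) [on 0: q1 vs q3, already marked]; (q1,q4) [on 0: q3 vs q4, already marked]; (q2,q4) [on 0: q3 vs q4, already marked]
Round 2 – newly marked: (q0,q4) [on 0: q1 vs q4, already marked]
No further pairs can be marked.
(q1, q2) unmarked: δ(q1,0)=q3, δ(q2,0)=q3; δ(q1,1)=q4, δ(q2,1)=q4 → equivalent
Equivalent pairs: (q1, q2)

Final answer: Equivalent pairs: (q1, q2)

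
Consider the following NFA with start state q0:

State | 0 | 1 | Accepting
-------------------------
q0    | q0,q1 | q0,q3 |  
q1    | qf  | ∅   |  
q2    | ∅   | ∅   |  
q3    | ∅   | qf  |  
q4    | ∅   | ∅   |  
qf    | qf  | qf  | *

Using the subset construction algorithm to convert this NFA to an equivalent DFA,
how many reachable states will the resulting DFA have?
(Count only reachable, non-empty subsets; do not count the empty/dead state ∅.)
Start subset: {q0}
{q0}: on 0 → {q0, q1}, on 1 → {q0, q3}
{q0, q1}: on 0 → {q0, q1, qf}, on 1 → {q0, q3}
{q0, q3}: on 0 → {q0, q1}, on 1 → {q0, q3, qf}
{q0, q1, qf}: on 0 → {q0, q1, qf}, on 1 → {q0, q3, qf}
{q0, q3, qf}: on 0 → {q0, q1, qf}, on 1 → {q0, q3, qf}
Reachable non-empty subsets: {q0}, {q0, q1}, {q0, q3}, {q0, q1, qf}, {q0, q3, qf} — 5 in total.

Final answer: 5 states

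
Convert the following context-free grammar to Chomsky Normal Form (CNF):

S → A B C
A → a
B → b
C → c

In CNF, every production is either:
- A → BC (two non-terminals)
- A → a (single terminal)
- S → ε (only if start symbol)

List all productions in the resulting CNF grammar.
The grammar has no ε-productions or unit productions to eliminate.
A → a is already in CNF (single terminal) – keep it.
B → b is already in CNF (single terminal) – keep it.
C → c is already in CNF (single terminal) – keep it.
S → A B C has 3 symbols on the right: break it into binary productions S → A X0, X0 → B C.
Resulting CNF grammar (5 productions): A → a; B → b; C → c; S → A X0; X0 → B C

Final answer: A → a; B → b; C → c; S → A X0; X0 → B C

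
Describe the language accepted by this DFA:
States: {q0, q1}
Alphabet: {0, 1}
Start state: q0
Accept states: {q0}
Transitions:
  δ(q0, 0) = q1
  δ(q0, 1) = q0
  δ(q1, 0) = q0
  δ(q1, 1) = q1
Analyzing the DFA structure:
Start state: q0
Accept states: {q0}
Interpreting what each state remembers (checking against the transitions):
  q0: an even number of 0s has been read so far
  q1: an odd number of 0s has been read so far
  δ(q0, 0): in q0 (an even number of 0s has been read so far), after reading 0 we have: an odd number of 0s has been read so far → q1
  δ(q0, 1): in q0 (an even number of 0s has been read so far), after reading 1 we have: an even number of 0s has been read so far → q0
  δ(q1, 0): in q1 (an odd number of 0s has been read so far), after reading 0 we have: an even number of 0s has been read so far → q0
  δ(q1, 1): in q1 (an odd number of 0s has been read so far), after reading 1 we have: an odd number of 0s has been read so far → q1
A string is accepted iff it ends in {q0}, i.e. an even number of 0s has been read so far.
Language: All binary strings with an even number of 0s

Final answer: All binary strings with an even number of 0s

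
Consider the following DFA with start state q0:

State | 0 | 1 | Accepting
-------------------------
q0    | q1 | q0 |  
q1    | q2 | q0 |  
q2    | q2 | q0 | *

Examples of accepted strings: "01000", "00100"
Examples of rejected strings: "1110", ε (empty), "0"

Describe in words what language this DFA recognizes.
binary strings ending with '00'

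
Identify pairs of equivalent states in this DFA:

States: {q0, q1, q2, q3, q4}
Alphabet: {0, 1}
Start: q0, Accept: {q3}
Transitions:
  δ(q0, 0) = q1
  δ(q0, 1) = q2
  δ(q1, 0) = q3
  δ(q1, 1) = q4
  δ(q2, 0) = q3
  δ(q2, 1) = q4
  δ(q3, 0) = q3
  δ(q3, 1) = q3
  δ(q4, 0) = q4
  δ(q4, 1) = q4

Using the table-filling algorithm:
Round 0 – mark pairs where exactly one state is accepting: (q0,q3), (q1,q3), (q2,q3), (q3,q4)
Round 1 – newly marked: (q0,q1) [on 0: q1 vs q3, already marked]; (q0,q2) [on 0: q1 vs q3, already marked]; (q1,q4) [on 0: q3 vs q4, already marked]; (q2,q4) [on 0: q3 vs q4, already marked]
Round 2 – newly marked: (q0,q4) [on 0: q1 vs q4, already marked]
No further pairs can be marked.
(q1, q2) unmarked: δ(q1,0)=q3, δ(q2,0)=q3; δ(q1,1)=q4, δ(q2,1)=q4 → equivalent
Equivalent pairs: (q1, q2)

Final answer: Equivalent pairs: (q1, q2)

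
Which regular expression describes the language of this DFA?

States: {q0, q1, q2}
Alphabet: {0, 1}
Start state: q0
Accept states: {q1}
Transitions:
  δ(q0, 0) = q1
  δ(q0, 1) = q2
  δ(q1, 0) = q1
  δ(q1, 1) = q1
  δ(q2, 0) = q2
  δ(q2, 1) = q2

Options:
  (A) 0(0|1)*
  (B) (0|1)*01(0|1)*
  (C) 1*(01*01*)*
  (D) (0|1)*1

Testing sample strings against the DFA:
  '1110' -> rejected
  '001' -> accepted
  '11' -> rejected
  '1001' -> rejected
Checking each option for a counterexample:
  (A) 0(0|1)*: agrees with the DFA on all strings of length ≤ 4
  (B) (0|1)*01(0|1)*: '0' is accepted by the DFA but does not match the regex → eliminated
  (C) 1*(01*01*)*: ε is rejected by the DFA but matches the regex → eliminated
  (D) (0|1)*1: '0' is accepted by the DFA but does not match the regex → eliminated
Only (A) 0(0|1)* is consistent with the DFA.

Final answer: (A) 0(0|1)*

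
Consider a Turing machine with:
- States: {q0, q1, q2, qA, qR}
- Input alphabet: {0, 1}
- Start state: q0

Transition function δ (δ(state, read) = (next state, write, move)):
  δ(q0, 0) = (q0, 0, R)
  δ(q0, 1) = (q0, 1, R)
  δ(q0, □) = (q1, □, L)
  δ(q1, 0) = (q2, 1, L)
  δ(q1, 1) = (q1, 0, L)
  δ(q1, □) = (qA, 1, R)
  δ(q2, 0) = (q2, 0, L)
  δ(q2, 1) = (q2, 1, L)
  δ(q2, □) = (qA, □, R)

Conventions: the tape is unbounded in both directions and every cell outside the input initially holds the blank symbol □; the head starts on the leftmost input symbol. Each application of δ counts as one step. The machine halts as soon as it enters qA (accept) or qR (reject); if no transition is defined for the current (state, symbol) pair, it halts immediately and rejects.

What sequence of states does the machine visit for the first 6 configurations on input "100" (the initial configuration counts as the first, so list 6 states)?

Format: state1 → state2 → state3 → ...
Step 0: [q0]100 (head at position 0)
Step 1: δ(q0, 1) = (q0, 1, R)  ⊢  1[q0]00 (head at position 1)
Step 2: δ(q0, 0) = (q0, 0, R)  ⊢  10[q0]0 (head at position 2)
Step 3: δ(q0, 0) = (q0, 0, R)  ⊢  100[q0]□ (head at position 3)
Step 4: δ(q0, □) = (q1, □, L)  ⊢  10[q1]0□ (head at position 2)
Step 5: δ(q1, 0) = (q2, 1, L)  ⊢  1[q2]01□ (head at position 1)
Reading off the states of these 6 configurations: q0 → q0 → q0 → q0 → q1 → q2

Final answer: q0 → q0 → q0 → q0 → q1 → q2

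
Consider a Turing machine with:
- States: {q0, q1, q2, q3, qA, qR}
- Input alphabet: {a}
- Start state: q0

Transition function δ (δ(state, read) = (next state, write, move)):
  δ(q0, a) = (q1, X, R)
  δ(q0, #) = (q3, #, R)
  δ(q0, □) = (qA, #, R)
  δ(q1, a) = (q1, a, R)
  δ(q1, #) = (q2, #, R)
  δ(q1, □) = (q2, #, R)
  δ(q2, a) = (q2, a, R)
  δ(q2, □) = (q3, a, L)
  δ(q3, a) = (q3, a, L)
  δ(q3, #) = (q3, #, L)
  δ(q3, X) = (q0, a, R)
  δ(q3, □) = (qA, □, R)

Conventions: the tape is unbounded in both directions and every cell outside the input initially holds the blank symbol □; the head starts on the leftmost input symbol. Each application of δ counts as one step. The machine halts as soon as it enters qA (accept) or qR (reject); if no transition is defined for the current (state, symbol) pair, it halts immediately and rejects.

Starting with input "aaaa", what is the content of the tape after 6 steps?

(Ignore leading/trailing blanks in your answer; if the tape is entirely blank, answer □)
Step 0: [q0]aaaa (head at position 0)
Step 1: δ(q0, a) = (q1, X, R)  ⊢  X[q1]aaa (head at position 1)
Step 2: δ(q1, a) = (q1, a, R)  ⊢  Xa[q1]aa (head at position 2)
Step 3: δ(q1, a) = (q1, a, R)  ⊢  Xaa[q1]a (head at position 3)
Step 4: δ(q1, a) = (q1, a, R)  ⊢  Xaaa[q1]□ (head at position 4)
Step 5: δ(q1, □) = (q2, #, R)  ⊢  Xaaa#[q2]□ (head at position 5)
Step 6: δ(q2, □) = (q3, a, L)  ⊢  Xaaa[q3]#a (head at position 4)
Tape after 6 steps (ignoring surrounding blanks): Xaaa#a

Final answer: Tape: Xaaa#a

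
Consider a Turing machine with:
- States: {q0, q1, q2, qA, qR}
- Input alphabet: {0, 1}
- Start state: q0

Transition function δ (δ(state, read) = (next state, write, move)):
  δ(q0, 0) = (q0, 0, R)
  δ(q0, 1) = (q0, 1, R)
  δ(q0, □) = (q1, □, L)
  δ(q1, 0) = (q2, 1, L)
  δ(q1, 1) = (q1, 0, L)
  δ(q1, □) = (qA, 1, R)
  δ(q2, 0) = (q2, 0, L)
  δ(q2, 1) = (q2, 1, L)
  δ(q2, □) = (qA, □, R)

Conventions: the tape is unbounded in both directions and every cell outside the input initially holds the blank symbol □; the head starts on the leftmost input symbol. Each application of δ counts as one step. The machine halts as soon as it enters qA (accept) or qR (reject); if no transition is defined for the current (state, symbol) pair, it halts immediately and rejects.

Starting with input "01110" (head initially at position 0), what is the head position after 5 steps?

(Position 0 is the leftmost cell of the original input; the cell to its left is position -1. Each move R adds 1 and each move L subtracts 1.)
Step 0: [q0]01110 (head at position 0)
Step 1: δ(q0, 0) = (q0, 0, R)  ⊢  0[q0]1110 (head at position 1)
Step 2: δ(q0, 1) = (q0, 1, R)  ⊢  01[q0]110 (head at position 2)
Step 3: δ(q0, 1) = (q0, 1, R)  ⊢  011[q0]10 (head at position 3)
Step 4: δ(q0, 1) = (q0, 1, R)  ⊢  0111[q0]0 (head at position 4)
Step 5: δ(q0, 0) = (q0, 0, R)  ⊢  01110[q0]□ (head at position 5)
Head position after 5 steps: 5

Final answer: Position 5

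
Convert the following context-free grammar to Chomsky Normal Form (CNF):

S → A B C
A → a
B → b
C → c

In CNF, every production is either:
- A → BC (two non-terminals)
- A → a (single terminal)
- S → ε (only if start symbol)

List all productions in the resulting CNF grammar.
The grammar has no ε-productions or unit productions to eliminate.
A → a is already in CNF (single terminal) – keep it.
B → b is already in CNF (single terminal) – keep it.
C → c is already in CNF (single terminal) – keep it.
S → A B C has 3 symbols on the right: break it into binary productions S → A X0, X0 → B C.
Resulting CNF grammar (5 productions): A → a; B → b; C → c; S → A X0; X0 → B C

Final answer: A → a; B → b; C → c; S → A X0; X0 → B C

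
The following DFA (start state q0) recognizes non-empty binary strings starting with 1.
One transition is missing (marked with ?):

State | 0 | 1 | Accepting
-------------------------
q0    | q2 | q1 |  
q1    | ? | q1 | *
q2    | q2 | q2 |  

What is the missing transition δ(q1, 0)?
q1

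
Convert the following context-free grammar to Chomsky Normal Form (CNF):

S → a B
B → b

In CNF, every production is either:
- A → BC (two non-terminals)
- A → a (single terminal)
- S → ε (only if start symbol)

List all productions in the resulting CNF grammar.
The grammar has no ε-productions or unit productions to eliminate.
S → a B has terminal a in a right-hand side of length ≥ 2: introduce T_a → a and use T_a in place of a.
B → b is already in CNF (single terminal) – keep it.
S → a B becomes S → T_a B.
Resulting CNF grammar (3 productions): T_a → a; B → b; S → T_a B

Final answer: T_a → a; B → b; S → T_a B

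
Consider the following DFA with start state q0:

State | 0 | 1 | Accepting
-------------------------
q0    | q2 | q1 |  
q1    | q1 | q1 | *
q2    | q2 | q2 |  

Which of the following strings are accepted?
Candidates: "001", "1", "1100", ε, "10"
"001": q0 → q2 → q2 → q2; q2 is not accepting → rejected
"1": q0 → q1; q1 is accepting → accepted
"1100": q0 → q1 → q1 → q1 → q1; q1 is accepting → accepted
ε: q0; q0 is not accepting → rejected
"10": q0 → q1 → q1; q1 is accepting → accepted

Final answer: "1", "1100", "10"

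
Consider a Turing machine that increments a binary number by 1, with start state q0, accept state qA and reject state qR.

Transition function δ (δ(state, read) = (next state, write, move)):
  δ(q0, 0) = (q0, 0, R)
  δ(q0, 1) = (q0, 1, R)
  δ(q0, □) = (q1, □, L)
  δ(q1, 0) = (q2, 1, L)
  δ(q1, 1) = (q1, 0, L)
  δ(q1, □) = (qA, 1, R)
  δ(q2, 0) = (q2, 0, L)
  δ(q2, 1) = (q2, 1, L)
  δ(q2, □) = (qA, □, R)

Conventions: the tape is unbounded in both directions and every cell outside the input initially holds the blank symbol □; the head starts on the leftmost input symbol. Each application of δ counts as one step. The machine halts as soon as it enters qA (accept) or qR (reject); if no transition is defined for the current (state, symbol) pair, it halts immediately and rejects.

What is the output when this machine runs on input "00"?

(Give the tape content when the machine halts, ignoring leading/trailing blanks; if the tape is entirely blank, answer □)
Step 0: [q0]00 (head at position 0)
Step 1: δ(q0, 0) = (q0, 0, R)  ⊢  0[q0]0 (head at position 1)
Step 2: δ(q0, 0) = (q0, 0, R)  ⊢  00[q0]□ (head at position 2)
Step 3: δ(q0, □) = (q1, □, L)  ⊢  0[q1]0□ (head at position 1)
Step 4: δ(q1, 0) = (q2, 1, L)  ⊢  [q2]01□ (head at position 0)
Step 5: δ(q2, 0) = (q2, 0, L)  ⊢  [q2]□01□ (head at position -1)
Step 6: δ(q2, □) = (qA, □, R)  ⊢  □[qA]01□ (head at position 0)
The machine is in qA, so it halts and accepts.
Tape content when halted (ignoring surrounding blanks): 01

Final answer: Output: 01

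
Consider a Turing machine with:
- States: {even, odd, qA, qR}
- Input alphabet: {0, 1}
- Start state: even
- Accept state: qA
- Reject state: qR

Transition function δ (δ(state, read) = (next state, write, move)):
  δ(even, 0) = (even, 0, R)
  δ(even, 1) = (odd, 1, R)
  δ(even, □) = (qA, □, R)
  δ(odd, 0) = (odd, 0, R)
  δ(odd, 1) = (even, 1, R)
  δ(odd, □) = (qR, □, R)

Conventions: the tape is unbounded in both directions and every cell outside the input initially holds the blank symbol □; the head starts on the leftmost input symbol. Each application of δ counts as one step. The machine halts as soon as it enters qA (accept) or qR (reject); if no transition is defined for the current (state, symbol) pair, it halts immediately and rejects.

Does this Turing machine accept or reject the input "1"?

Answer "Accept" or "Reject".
Step 0: [even]1 (head at position 0)
Step 1: δ(even, 1) = (odd, 1, R)  ⊢  1[odd]□ (head at position 1)
Step 2: δ(odd, □) = (qR, □, R)  ⊢  1□[qR]□ (head at position 2)
The machine is in qR, so it halts and rejects.

Final answer: Reject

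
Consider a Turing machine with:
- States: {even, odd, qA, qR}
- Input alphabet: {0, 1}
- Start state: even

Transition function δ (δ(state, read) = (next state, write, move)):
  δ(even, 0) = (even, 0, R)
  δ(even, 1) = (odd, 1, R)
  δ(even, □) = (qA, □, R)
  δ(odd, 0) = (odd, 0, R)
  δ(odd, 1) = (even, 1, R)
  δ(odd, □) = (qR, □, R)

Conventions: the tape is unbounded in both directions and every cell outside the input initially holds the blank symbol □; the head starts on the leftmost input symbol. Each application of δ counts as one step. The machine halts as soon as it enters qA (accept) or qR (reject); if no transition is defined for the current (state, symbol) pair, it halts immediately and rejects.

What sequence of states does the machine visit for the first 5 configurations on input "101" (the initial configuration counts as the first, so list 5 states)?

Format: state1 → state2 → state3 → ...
Step 0: [even]101 (head at position 0)
Step 1: δ(even, 1) = (odd, 1, R)  ⊢  1[odd]01 (head at position 1)
Step 2: δ(odd, 0) = (odd, 0, R)  ⊢  10[odd]1 (head at position 2)
Step 3: δ(odd, 1) = (even, 1, R)  ⊢  101[even]□ (head at position 3)
Step 4: δ(even, □) = (qA, □, R)  ⊢  101□[qA]□ (head at position 4)
Reading off the states of these 5 configurations: even → odd → odd → even → qA

Final answer: even → odd → odd → even → qA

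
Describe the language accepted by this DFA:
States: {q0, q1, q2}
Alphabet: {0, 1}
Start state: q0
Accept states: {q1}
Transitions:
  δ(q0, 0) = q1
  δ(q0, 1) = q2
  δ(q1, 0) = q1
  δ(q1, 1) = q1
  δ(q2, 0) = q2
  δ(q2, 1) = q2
Analyzing the DFA structure:
Start state: q0
Accept states: {q1}
Interpreting what each state remembers (checking against the transitions):
  q0: nothing has been read yet
  q1: the first symbol was 0
  q2: the first symbol was 1 (trap state)
  δ(q0, 0): in q0 (nothing has been read yet), after reading 0 we have: the first symbol was 0 → q1
  δ(q0, 1): in q0 (nothing has been read yet), after reading 1 we have: the first symbol was 1 (trap state) → q2
  δ(q1, 0): in q1 (the first symbol was 0), after reading 0 we have: the first symbol was 0 → q1
  δ(q1, 1): in q1 (the first symbol was 0), after reading 1 we have: the first symbol was 0 → q1
  δ(q2, 0): in q2 (the first symbol was 1 (trap state)), after reading 0 we have: the first symbol was 1 (trap state) → q2
  δ(q2, 1): in q2 (the first symbol was 1 (trap state)), after reading 1 we have: the first symbol was 1 (trap state) → q2
A string is accepted iff it ends in {q1}, i.e. the first symbol was 0.
Language: All binary strings starting with 0

Final answer: All binary strings starting with 0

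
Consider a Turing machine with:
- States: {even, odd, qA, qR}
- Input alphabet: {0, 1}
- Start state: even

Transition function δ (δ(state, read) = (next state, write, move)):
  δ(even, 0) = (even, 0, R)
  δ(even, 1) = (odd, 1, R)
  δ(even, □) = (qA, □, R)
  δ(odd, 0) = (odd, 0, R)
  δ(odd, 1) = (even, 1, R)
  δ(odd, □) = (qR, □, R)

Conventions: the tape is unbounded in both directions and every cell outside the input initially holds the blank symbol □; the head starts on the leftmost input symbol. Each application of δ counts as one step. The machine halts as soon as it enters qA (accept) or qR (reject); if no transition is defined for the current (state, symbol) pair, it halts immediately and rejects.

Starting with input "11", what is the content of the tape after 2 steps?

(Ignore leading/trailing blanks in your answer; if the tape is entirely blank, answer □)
Step 0: [even]11 (head at position 0)
Step 1: δ(even, 1) = (odd, 1, R)  ⊢  1[odd]1 (head at position 1)
Step 2: δ(odd, 1) = (even, 1, R)  ⊢  11[even]□ (head at position 2)
Tape after 2 steps (ignoring surrounding blanks): 11

Final answer: Tape: 11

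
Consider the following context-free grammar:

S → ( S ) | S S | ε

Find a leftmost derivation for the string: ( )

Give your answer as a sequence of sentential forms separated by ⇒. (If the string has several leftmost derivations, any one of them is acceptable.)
Start with S.
Step 1: the leftmost non-terminal is S; apply S → ( S ):  ( S )
Step 2: the leftmost non-terminal is S; apply S → ε:  ( )

Final answer: S ⇒ ( S ) ⇒ ( )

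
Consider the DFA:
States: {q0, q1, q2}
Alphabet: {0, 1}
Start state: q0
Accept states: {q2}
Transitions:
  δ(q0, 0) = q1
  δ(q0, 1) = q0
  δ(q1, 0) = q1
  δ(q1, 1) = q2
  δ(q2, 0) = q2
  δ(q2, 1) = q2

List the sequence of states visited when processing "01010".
Starting at q0
Read '0': q0 -> q1
Read '1': q1 -> q2
Read '0': q2 -> q2
Read '1': q2 -> q2
Read '0': q2 -> q2

Final answer: q0 -> q1 -> q2 -> q2 -> q2 -> q2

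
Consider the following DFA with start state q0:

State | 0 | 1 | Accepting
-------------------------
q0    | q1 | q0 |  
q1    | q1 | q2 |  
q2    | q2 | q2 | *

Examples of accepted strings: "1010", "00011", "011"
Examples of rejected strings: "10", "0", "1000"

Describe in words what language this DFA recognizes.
binary strings containing '01' as a substring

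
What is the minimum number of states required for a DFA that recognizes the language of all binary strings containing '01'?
Language: binary strings containing '01'
Lower bound (Myhill–Nerode): the prefixes ε, 0, 01 are pairwise distinguishable:
  ε vs 01: suffix ε distinguishes them (ε is rejected, 01 is accepted)
  0 vs 01: suffix ε distinguishes them (0 is rejected, 01 is accepted)
  ε vs 0: suffix 1 distinguishes them (ε·1 = 1 is rejected, 0·1 = 01 is accepted)
So any DFA needs at least 3 states.
Upper bound: a DFA with 3 states exists (one state per class above: 'no progress', 'last symbol 0', and 'seen 01' (accepting sink)).
Minimum states: 3

Final answer: 3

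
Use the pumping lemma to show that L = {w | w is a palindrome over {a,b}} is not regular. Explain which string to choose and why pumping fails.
Language: L = {w | w is a palindrome over {a,b}} (strings that read the same forwards and backwards)
Step 1: Assume for contradiction that L is regular, with pumping length p.
Step 2: Choose s = a^p b a^p. Then s ∈ L (it reads the same forwards and backwards) and |s| ≥ p.
Step 3: Consider any decomposition s = xyz with |xy| ≤ p and |y| > 0. Since |xy| ≤ p and the first p symbols of s are all a's, y = a^k for some k with 1 ≤ k ≤ p.
Step 4: Pumping up (i = 2): xy²z = a^(p+k) b a^p. Its reverse is a^p b a^(p+k) ≠ a^(p+k) b a^p (the single b is no longer in the middle), so xy²z is not a palindrome and xy²z ∉ L.
This contradicts the pumping lemma, so L is not regular.

Final answer: Choose s = a^p b a^p. Since |xy| ≤ p, y = a^k with k ≥ 1. Then xy²z = a^(p+k) b a^p is not a palindrome, so ∉ L.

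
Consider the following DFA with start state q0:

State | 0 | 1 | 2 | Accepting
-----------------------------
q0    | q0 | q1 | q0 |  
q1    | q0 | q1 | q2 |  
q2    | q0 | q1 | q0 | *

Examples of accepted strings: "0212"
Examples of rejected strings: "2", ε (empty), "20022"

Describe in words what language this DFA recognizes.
strings over {0,1,2} ending with '12'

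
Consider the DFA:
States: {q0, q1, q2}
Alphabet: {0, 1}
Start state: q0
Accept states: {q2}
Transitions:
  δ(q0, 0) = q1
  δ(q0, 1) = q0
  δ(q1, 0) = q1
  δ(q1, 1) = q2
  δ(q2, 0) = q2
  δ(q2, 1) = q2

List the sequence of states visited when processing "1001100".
Starting at q0
Read '1': q0 -> q0
Read '0': q0 -> q1
Read '0': q1 -> q1
Read '1': q1 -> q2
Read '1': q2 -> q2
Read '0': q2 -> q2
Read '0': q2 -> q2

Final answer: q0 -> q0 -> q1 -> q1 -> q2 -> q2 -> q2 -> q2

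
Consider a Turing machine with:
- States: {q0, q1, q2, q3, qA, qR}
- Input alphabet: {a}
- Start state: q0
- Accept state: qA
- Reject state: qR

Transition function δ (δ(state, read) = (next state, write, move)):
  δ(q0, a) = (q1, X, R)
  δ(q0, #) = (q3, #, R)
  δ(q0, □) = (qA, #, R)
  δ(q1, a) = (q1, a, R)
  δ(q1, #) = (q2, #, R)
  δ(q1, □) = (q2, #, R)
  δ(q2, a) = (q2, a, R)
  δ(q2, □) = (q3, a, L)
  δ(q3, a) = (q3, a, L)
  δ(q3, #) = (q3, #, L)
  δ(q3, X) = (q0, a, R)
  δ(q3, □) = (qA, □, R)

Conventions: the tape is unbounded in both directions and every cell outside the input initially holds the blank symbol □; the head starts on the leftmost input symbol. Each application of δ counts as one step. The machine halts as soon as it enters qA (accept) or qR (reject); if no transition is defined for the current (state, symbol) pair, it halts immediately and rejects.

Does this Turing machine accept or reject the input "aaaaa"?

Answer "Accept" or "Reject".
Trace (configuration after each step, as tape_left[state]tape_right with head position):
Step 0: [q0]aaaaa (head at position 0)
Step 1: X[q1]aaaa (head 1)
Step 2: Xa[q1]aaa (head 2)
Step 3: Xaa[q1]aa (head 3)
Step 4: Xaaa[q1]a (head 4)
Step 5: Xaaaa[q1]□ (head 5)
Step 6: Xaaaa#[q2]□ (head 6)
Step 7: Xaaaa[q3]#a (head 5)
Step 8: Xaaa[q3]a#a (head 4)
Step 9: Xaa[q3]aa#a (head 3)
Step 10: Xa[q3]aaa#a (head 2)
Step 11: X[q3]aaaa#a (head 1)
Step 12: [q3]Xaaaa#a (head 0)
Step 13: a[q0]aaaa#a (head 1)
Step 14: aX[q1]aaa#a (head 2)
Step 15: aXa[q1]aa#a (head 3)
Step 16: aXaa[q1]a#a (head 4)
Step 17: aXaaa[q1]#a (head 5)
Step 18: aXaaa#[q2]a (head 6)
Step 19: aXaaa#a[q2]□ (head 7)
Step 20: aXaaa#[q3]aa (head 6)
Step 21: aXaaa[q3]#aa (head 5)
Step 22: aXaa[q3]a#aa (head 4)
Step 23: aXa[q3]aa#aa (head 3)
Step 24: aX[q3]aaa#aa (head 2)
Step 25: a[q3]Xaaa#aa (head 1)
Step 26: aa[q0]aaa#aa (head 2)
Step 27: aaX[q1]aa#aa (head 3)
Step 28: aaXa[q1]a#aa (head 4)
Step 29: aaXaa[q1]#aa (head 5)
Step 30: aaXaa#[q2]aa (head 6)
Step 31: aaXaa#a[q2]a (head 7)
Step 32: aaXaa#aa[q2]□ (head 8)
Step 33: aaXaa#a[q3]aa (head 7)
Step 34: aaXaa#[q3]aaa (head 6)
Step 35: aaXaa[q3]#aaa (head 5)
Step 36: aaXa[q3]a#aaa (head 4)
Step 37: aaX[q3]aa#aaa (head 3)
Step 38: aa[q3]Xaa#aaa (head 2)
Step 39: aaa[q0]aa#aaa (head 3)
Step 40: aaaX[q1]a#aaa (head 4)
Step 41: aaaXa[q1]#aaa (head 5)
Step 42: aaaXa#[q2]aaa (head 6)
Step 43: aaaXa#a[q2]aa (head 7)
Step 44: aaaXa#aa[q2]a (head 8)
Step 45: aaaXa#aaa[q2]□ (head 9)
Step 46: aaaXa#aa[q3]aa (head 8)
Step 47: aaaXa#a[q3]aaa (head 7)
Step 48: aaaXa#[q3]aaaa (head 6)
Step 49: aaaXa[q3]#aaaa (head 5)
Step 50: aaaX[q3]a#aaaa (head 4)
Step 51: aaa[q3]Xa#aaaa (head 3)
Step 52: aaaa[q0]a#aaaa (head 4)
Step 53: aaaaX[q1]#aaaa (head 5)
Step 54: aaaaX#[q2]aaaa (head 6)
Step 55: aaaaX#a[q2]aaa (head 7)
Step 56: aaaaX#aa[q2]aa (head 8)
Step 57: aaaaX#aaa[q2]a (head 9)
Step 58: aaaaX#aaaa[q2]□ (head 10)
Step 59: aaaaX#aaa[q3]aa (head 9)
Step 60: aaaaX#aa[q3]aaa (head 8)
Step 61: aaaaX#a[q3]aaaa (head 7)
Step 62: aaaaX#[q3]aaaaa (head 6)
Step 63: aaaaX[q3]#aaaaa (head 5)
Step 64: aaaa[q3]X#aaaaa (head 4)
Step 65: aaaaa[q0]#aaaaa (head 5)
Step 66: aaaaa#[q3]aaaaa (head 6)
Step 67: aaaaa[q3]#aaaaa (head 5)
Step 68: aaaa[q3]a#aaaaa (head 4)
Step 69: aaa[q3]aa#aaaaa (head 3)
Step 70: aa[q3]aaa#aaaaa (head 2)
Step 71: a[q3]aaaa#aaaaa (head 1)
Step 72: [q3]aaaaa#aaaaa (head 0)
Step 73: [q3]□aaaaa#aaaaa (head -1)
Step 74: □[qA]aaaaa#aaaaa (head 0)
The machine is in qA, so it halts and accepts.

Final answer: Accept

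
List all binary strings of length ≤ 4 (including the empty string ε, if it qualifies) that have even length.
Checking every binary string of length 0 to 4:
  Length 0: accepted: ε | rejected: (none)
  Length 1: accepted: (none) | rejected: 0, 1
  Length 2: accepted: 00, 01, 10, 11 | rejected: (none)
  Length 3: accepted: (none) | rejected: 000, 001, 010, 011, 100, 101, 110, 111
  Length 4: accepted: 0000, 0001, 0010, 0011, 0100, 0101, 0110, 0111, 1000, 1001, 1010, 1011, 1100, 1101, 1110, 1111 | rejected: (none)
Total: 21 string(s).

Final answer: ε, 00, 01, 10, 11, 0000, 0001, 0010, 0011, 0100, 0101, 0110, 0111, 1000, 1001, 1010, 1011, 1100, 1101, 1110, 1111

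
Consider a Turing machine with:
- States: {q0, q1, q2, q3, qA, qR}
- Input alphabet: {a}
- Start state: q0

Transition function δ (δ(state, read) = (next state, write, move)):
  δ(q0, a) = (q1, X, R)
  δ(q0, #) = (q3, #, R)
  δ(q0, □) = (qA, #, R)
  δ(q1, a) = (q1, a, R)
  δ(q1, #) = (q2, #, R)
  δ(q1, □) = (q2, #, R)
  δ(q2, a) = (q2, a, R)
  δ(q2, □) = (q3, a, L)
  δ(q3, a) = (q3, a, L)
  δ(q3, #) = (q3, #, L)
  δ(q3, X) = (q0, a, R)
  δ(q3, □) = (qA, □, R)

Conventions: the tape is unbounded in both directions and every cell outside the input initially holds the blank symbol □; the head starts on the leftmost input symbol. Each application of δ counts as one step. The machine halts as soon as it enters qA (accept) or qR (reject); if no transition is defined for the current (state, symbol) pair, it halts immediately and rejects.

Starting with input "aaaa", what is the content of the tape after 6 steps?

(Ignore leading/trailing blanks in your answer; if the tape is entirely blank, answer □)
Step 0: [q0]aaaa (head at position 0)
Step 1: δ(q0, a) = (q1, X, R)  ⊢  X[q1]aaa (head at position 1)
Step 2: δ(q1, a) = (q1, a, R)  ⊢  Xa[q1]aa (head at position 2)
Step 3: δ(q1, a) = (q1, a, R)  ⊢  Xaa[q1]a (head at position 3)
Step 4: δ(q1, a) = (q1, a, R)  ⊢  Xaaa[q1]□ (head at position 4)
Step 5: δ(q1, □) = (q2, #, R)  ⊢  Xaaa#[q2]□ (head at position 5)
Step 6: δ(q2, □) = (q3, a, L)  ⊢  Xaaa[q3]#a (head at position 4)
Tape after 6 steps (ignoring surrounding blanks): Xaaa#a

Final answer: Tape: Xaaa#a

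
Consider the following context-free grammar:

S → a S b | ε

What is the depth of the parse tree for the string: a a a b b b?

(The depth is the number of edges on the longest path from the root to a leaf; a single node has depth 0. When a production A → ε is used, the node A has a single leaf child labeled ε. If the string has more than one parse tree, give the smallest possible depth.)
The only parse tree applies S → a S b 3 times (once per matching a…b pair) and then S → ε.
The S nodes sit at depths 0, 1, …, 3; the innermost S (depth 3) has the single child ε at depth 4.
The terminal leaves a, b are at depths 1..3, so the longest root-to-leaf path is S → S → … → S → ε with 4 edges.
Depth = 4.

Final answer: 4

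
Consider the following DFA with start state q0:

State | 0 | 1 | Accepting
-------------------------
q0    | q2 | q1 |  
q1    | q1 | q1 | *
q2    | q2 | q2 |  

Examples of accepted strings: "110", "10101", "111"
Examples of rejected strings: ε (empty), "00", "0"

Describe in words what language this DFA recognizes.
non-empty binary strings starting with 1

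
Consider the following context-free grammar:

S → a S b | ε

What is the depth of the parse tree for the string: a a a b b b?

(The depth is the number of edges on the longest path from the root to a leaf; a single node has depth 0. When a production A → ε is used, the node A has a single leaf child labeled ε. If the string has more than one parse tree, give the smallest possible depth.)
The only parse tree applies S → a S b 3 times (once per matching a…b pair) and then S → ε.
The S nodes sit at depths 0, 1, …, 3; the innermost S (depth 3) has the single child ε at depth 4.
The terminal leaves a, b are at depths 1..3, so the longest root-to-leaf path is S → S → … → S → ε with 4 edges.
Depth = 4.

Final answer: 4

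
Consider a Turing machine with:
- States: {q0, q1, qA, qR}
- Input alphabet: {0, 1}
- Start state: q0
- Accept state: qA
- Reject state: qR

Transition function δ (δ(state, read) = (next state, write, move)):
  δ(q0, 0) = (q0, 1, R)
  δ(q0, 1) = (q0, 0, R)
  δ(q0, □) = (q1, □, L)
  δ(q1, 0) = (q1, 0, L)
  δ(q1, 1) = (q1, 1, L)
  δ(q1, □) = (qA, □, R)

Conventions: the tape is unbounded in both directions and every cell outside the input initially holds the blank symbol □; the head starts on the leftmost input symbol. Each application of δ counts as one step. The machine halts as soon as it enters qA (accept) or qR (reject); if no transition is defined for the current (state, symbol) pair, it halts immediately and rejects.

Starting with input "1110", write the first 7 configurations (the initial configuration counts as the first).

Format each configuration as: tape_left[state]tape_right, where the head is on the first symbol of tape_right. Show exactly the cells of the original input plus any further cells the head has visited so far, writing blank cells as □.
Step 0: [q0]1110 (head at position 0)
Step 1: δ(q0, 1) = (q0, 0, R)  ⊢  0[q0]110 (head at position 1)
Step 2: δ(q0, 1) = (q0, 0, R)  ⊢  00[q0]10 (head at position 2)
Step 3: δ(q0, 1) = (q0, 0, R)  ⊢  000[q0]0 (head at position 3)
Step 4: δ(q0, 0) = (q0, 1, R)  ⊢  0001[q0]□ (head at position 4)
Step 5: δ(q0, □) = (q1, □, L)  ⊢  000[q1]1□ (head at position 3)
Step 6: δ(q1, 1) = (q1, 1, L)  ⊢  00[q1]01□ (head at position 2)

Final answer: [q0]1110 ⊢ 0[q0]110 ⊢ 00[q0]10 ⊢ 000[q0]0 ⊢ 0001[q0]□ ⊢ 000[q1]1□ ⊢ 00[q1]01□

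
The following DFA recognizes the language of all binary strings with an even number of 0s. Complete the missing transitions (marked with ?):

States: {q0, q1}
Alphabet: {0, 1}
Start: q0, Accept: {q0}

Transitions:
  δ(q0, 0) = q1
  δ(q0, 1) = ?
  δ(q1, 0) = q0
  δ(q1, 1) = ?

What each state remembers (consistent with the given transitions and accept states):
  q0: an even number of 0s has been read so far
  q1: an odd number of 0s has been read so far
Filling in the missing entries:
  δ(q0, 1): in q0 (an even number of 0s has been read so far), after reading 1 we have: an even number of 0s has been read so far → q0
  δ(q1, 1): in q1 (an odd number of 0s has been read so far), after reading 1 we have: an odd number of 0s has been read so far → q1

Final answer: δ(q0, 1) = q0; δ(q1, 1) = q1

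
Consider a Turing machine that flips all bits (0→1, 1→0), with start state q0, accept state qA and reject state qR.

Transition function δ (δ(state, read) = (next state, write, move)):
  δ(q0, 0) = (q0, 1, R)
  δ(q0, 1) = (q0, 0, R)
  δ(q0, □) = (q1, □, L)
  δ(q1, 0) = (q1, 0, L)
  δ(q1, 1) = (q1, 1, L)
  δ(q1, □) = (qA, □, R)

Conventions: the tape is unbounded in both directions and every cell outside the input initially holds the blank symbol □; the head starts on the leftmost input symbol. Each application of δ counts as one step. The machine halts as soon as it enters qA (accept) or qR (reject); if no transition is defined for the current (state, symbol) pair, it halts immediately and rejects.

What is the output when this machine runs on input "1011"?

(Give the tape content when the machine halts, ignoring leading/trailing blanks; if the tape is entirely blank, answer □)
Step 0: [q0]1011 (head at position 0)
Step 1: δ(q0, 1) = (q0, 0, R)  ⊢  0[q0]011 (head at position 1)
Step 2: δ(q0, 0) = (q0, 1, R)  ⊢  01[q0]11 (head at position 2)
Step 3: δ(q0, 1) = (q0, 0, R)  ⊢  010[q0]1 (head at position 3)
Step 4: δ(q0, 1) = (q0, 0, R)  ⊢  0100[q0]□ (head at position 4)
Step 5: δ(q0, □) = (q1, □, L)  ⊢  010[q1]0□ (head at position 3)
Step 6: δ(q1, 0) = (q1, 0, L)  ⊢  01[q1]00□ (head at position 2)
Step 7: δ(q1, 0) = (q1, 0, L)  ⊢  0[q1]100□ (head at position 1)
Step 8: δ(q1, 1) = (q1, 1, L)  ⊢  [q1]0100□ (head at position 0)
Step 9: δ(q1, 0) = (q1, 0, L)  ⊢  [q1]□0100□ (head at position -1)
Step 10: δ(q1, □) = (qA, □, R)  ⊢  □[qA]0100□ (head at position 0)
The machine is in qA, so it halts and accepts.
Tape content when halted (ignoring surrounding blanks): 0100

Final answer: Output: 0100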